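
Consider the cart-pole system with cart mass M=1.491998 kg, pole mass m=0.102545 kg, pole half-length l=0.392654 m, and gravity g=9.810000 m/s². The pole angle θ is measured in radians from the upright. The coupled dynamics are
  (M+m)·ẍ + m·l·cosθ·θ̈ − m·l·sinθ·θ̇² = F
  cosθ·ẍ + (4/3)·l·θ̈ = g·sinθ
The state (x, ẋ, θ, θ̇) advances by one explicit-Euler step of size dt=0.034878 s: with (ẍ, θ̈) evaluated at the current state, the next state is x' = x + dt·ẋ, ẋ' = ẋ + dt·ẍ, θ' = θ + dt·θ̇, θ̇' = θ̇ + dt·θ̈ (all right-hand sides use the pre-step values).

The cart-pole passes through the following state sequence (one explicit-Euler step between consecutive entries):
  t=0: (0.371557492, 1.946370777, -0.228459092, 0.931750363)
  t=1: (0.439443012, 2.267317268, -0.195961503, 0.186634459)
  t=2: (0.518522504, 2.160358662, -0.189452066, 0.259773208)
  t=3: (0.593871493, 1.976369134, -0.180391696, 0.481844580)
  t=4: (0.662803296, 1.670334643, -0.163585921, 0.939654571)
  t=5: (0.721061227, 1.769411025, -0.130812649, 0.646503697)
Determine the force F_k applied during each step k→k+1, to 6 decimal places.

step 0→1:
  ẍ = (ẋ'−ẋ)/dt = (2.267317268−1.946370777)/0.034878 = 9.201975
  θ̈ = (θ̇'−θ̇)/dt = (0.186634459−0.931750363)/0.034878 = -21.363493
  sinθ=-0.226477, cosθ=0.974017
  F = (M+m)·ẍ + m·l·cosθ·θ̈ − m·l·sinθ·θ̇² = 14.672945 + -0.837844 − -0.007917 = 13.843018
step 1→2:
  ẍ = (ẋ'−ẋ)/dt = (2.160358662−2.267317268)/0.034878 = -3.066650
  θ̈ = (θ̇'−θ̇)/dt = (0.259773208−0.186634459)/0.034878 = 2.096988
  sinθ=-0.194710, cosθ=0.980861
  F = (M+m)·ẍ + m·l·cosθ·θ̈ − m·l·sinθ·θ̇² = -4.889905 + 0.082819 − -0.000273 = -4.806813
step 2→3:
  ẍ = (ẋ'−ẋ)/dt = (1.976369134−2.160358662)/0.034878 = -5.275232
  θ̈ = (θ̇'−θ̇)/dt = (0.481844580−0.259773208)/0.034878 = 6.367090
  sinθ=-0.188321, cosθ=0.982108
  F = (M+m)·ẍ + m·l·cosθ·θ̈ − m·l·sinθ·θ̇² = -8.411584 + 0.251782 − -0.000512 = -8.159290
step 3→4:
  ẍ = (ẋ'−ẋ)/dt = (1.670334643−1.976369134)/0.034878 = -8.774428
  θ̈ = (θ̇'−θ̇)/dt = (0.939654571−0.481844580)/0.034878 = 13.126039
  sinθ=-0.179415, cosθ=0.983773
  F = (M+m)·ẍ + m·l·cosθ·θ̈ − m·l·sinθ·θ̇² = -13.991202 + 0.519940 − -0.001677 = -13.469585
step 4→5:
  ẍ = (ẋ'−ẋ)/dt = (1.769411025−1.670334643)/0.034878 = 2.840656
  θ̈ = (θ̇'−θ̇)/dt = (0.646503697−0.939654571)/0.034878 = -8.405037
  sinθ=-0.162857, cosθ=0.986650
  F = (M+m)·ẍ + m·l·cosθ·θ̈ − m·l·sinθ·θ̇² = 4.529547 + -0.333908 − -0.005790 = 4.201429

F_0 = 13.843018 N
F_1 = -4.806813 N
F_2 = -8.159290 N
F_3 = -13.469585 N
F_4 = 4.201429 N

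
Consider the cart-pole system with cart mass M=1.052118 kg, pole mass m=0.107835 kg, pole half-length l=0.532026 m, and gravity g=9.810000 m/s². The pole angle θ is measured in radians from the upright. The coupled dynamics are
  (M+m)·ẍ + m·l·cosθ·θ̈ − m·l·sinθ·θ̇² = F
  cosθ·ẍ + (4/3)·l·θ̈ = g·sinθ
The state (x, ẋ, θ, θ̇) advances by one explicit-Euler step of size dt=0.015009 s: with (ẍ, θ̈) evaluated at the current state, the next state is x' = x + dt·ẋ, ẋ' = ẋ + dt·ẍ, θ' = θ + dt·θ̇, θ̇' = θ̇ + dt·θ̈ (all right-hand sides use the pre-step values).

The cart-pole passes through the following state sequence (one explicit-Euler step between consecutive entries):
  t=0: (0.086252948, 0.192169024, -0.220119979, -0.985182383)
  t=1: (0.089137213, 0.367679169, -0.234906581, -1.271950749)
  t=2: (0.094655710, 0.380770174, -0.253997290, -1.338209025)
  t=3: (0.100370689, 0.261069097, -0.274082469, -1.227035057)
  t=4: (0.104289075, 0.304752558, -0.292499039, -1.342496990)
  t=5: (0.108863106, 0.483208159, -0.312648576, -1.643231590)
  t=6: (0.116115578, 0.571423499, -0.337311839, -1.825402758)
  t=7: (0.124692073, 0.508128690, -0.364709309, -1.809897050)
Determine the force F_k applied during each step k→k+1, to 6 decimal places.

F_0 = 12.506548 N
F_1 = 0.787014 N
F_2 = -8.813820 N
F_3 = 2.974532 N
F_4 = 12.720832 N
F_5 = 6.202686 N
F_6 = -4.772469 N

step 0→1:
  ẍ = (ẋ'−ẋ)/dt = (0.367679169−0.192169024)/0.015009 = 11.693660
  θ̈ = (θ̇'−θ̇)/dt = (-1.271950749−-0.985182383)/0.015009 = -19.106427
  sinθ=-0.218347, cosθ=0.975871
  F = (M+m)·ẍ + m·l·cosθ·θ̈ − m·l·sinθ·θ̇² = 13.564096 + -1.069706 − -0.012158 = 12.506548
step 1→2:
  ẍ = (ẋ'−ẋ)/dt = (0.380770174−0.367679169)/0.015009 = 0.872210
  θ̈ = (θ̇'−θ̇)/dt = (-1.338209025−-1.271950749)/0.015009 = -4.414570
  sinθ=-0.232752, cosθ=0.972536
  F = (M+m)·ẍ + m·l·cosθ·θ̈ − m·l·sinθ·θ̇² = 1.011723 + -0.246313 − -0.021604 = 0.787014
step 2→3:
  ẍ = (ẋ'−ẋ)/dt = (0.261069097−0.380770174)/0.015009 = -7.975287
  θ̈ = (θ̇'−θ̇)/dt = (-1.227035057−-1.338209025)/0.015009 = 7.407154
  sinθ=-0.251275, cosθ=0.967916
  F = (M+m)·ẍ + m·l·cosθ·θ̈ − m·l·sinθ·θ̇² = -9.250958 + 0.411322 − -0.025816 = -8.813820
step 3→4:
  ẍ = (ẋ'−ẋ)/dt = (0.304752558−0.261069097)/0.015009 = 2.910484
  θ̈ = (θ̇'−θ̇)/dt = (-1.342496990−-1.227035057)/0.015009 = -7.692846
  sinθ=-0.270664, cosθ=0.962674
  F = (M+m)·ẍ + m·l·cosθ·θ̈ − m·l·sinθ·θ̇² = 3.376025 + -0.424873 − -0.023380 = 2.974532
step 4→5:
  ẍ = (ẋ'−ẋ)/dt = (0.483208159−0.304752558)/0.015009 = 11.889906
  θ̈ = (θ̇'−θ̇)/dt = (-1.643231590−-1.342496990)/0.015009 = -20.036951
  sinθ=-0.288346, cosθ=0.957526
  F = (M+m)·ẍ + m·l·cosθ·θ̈ − m·l·sinθ·θ̇² = 13.791732 + -1.100715 − -0.029815 = 12.720832
step 5→6:
  ẍ = (ẋ'−ẋ)/dt = (0.571423499−0.483208159)/0.015009 = 5.877496
  θ̈ = (θ̇'−θ̇)/dt = (-1.825402758−-1.643231590)/0.015009 = -12.137462
  sinθ=-0.307580, cosθ=0.951522
  F = (M+m)·ẍ + m·l·cosθ·θ̈ − m·l·sinθ·θ̇² = 6.817619 + -0.662582 − -0.047648 = 6.202686
step 6→7:
  ẍ = (ẋ'−ẋ)/dt = (0.508128690−0.571423499)/0.015009 = -4.217124
  θ̈ = (θ̇'−θ̇)/dt = (-1.809897050−-1.825402758)/0.015009 = 1.033094
  sinθ=-0.330952, cosθ=0.943648
  F = (M+m)·ẍ + m·l·cosθ·θ̈ − m·l·sinθ·θ̇² = -4.891665 + 0.055930 − -0.063267 = -4.772469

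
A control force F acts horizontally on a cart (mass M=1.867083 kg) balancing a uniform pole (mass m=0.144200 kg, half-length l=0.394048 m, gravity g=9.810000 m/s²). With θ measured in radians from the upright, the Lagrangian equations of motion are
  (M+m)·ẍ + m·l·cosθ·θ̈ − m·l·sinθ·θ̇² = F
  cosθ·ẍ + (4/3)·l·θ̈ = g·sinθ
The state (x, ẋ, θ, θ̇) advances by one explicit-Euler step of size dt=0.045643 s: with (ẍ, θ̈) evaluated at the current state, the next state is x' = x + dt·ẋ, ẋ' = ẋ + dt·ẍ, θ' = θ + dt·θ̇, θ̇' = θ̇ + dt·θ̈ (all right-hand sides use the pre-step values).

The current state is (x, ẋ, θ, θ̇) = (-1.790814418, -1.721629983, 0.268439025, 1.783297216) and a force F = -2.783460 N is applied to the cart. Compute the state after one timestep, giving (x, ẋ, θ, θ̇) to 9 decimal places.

sinθ=0.265226690, cosθ=0.964186083
temp = (F + m·l·θ̇²·sinθ)/(M+m) = (-2.783460 + 0.047926871)/2.011283 = -1.360093596
θ̈ = (g·sinθ − cosθ·temp)/(l·(4/3 − m·cos²θ/(M+m))) = 7.840105757
ẍ = temp − m·l·θ̈·cosθ/(M+m) = -1.573655599
Euler: x'=-1.790814418+0.045643·-1.721629983=-1.869394775, ẋ'=-1.721629983+0.045643·-1.573655599=-1.793456346
       θ'=0.268439025+0.045643·1.783297216=0.349834060, θ̇'=1.783297216+0.045643·7.840105757=2.141143163

(-1.869394775, -1.793456346, 0.349834060, 2.141143163)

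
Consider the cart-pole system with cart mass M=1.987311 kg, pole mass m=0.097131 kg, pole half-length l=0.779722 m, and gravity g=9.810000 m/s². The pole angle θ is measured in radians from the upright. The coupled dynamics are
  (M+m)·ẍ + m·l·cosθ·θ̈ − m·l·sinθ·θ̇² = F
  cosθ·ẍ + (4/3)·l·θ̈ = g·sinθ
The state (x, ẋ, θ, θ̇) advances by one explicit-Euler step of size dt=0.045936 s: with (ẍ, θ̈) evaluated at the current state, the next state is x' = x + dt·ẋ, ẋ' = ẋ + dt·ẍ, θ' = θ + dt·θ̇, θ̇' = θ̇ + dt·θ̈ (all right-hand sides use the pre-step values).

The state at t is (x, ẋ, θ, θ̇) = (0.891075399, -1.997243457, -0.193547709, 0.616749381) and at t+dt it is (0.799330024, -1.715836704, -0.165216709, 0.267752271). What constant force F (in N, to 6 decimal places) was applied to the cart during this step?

F = 12.210309 N

ẍ = (ẋ'−ẋ)/dt = (-1.715836704−-1.997243457)/0.045936 = 6.126061
θ̈ = (θ̇'−θ̇)/dt = (0.267752271−0.616749381)/0.045936 = -7.597464
sinθ=-0.192342, cosθ=0.981328
F = (M+m)·ẍ + m·l·cosθ·θ̈ − m·l·sinθ·θ̇² = 12.769420 + -0.564652 − -0.005541 = 12.210309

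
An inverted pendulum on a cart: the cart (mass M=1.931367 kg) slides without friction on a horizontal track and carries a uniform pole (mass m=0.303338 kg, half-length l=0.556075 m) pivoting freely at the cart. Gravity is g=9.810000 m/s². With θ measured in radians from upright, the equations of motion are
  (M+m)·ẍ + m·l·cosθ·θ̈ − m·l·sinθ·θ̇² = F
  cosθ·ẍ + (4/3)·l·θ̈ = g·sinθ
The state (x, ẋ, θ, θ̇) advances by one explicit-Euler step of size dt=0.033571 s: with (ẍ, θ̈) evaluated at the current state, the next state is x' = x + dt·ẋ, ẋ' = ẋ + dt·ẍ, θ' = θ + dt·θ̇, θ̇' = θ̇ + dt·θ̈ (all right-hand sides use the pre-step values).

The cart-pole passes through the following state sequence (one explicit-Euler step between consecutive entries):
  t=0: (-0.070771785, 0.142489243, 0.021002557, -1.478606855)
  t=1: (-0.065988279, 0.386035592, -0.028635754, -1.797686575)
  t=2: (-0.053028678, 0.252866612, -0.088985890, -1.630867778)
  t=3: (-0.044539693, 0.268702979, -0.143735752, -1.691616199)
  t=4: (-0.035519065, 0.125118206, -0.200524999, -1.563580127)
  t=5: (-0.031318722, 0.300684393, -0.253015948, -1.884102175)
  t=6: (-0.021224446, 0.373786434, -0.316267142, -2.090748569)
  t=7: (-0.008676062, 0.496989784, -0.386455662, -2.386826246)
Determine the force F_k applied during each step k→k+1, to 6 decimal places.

step 0→1:
  ẍ = (ẋ'−ẋ)/dt = (0.386035592−0.142489243)/0.033571 = 7.254665
  θ̈ = (θ̇'−θ̇)/dt = (-1.797686575−-1.478606855)/0.033571 = -9.504624
  sinθ=0.021001, cosθ=0.999779
  F = (M+m)·ẍ + m·l·cosθ·θ̈ − m·l·sinθ·θ̇² = 16.212035 + -1.602874 − 0.007745 = 14.601417
step 1→2:
  ẍ = (ẋ'−ẋ)/dt = (0.252866612−0.386035592)/0.033571 = -3.966786
  θ̈ = (θ̇'−θ̇)/dt = (-1.630867778−-1.797686575)/0.033571 = 4.969134
  sinθ=-0.028632, cosθ=0.999590
  F = (M+m)·ẍ + m·l·cosθ·θ̈ − m·l·sinθ·θ̇² = -8.864597 + 0.837843 − -0.015608 = -8.011146
step 2→3:
  ẍ = (ẋ'−ẋ)/dt = (0.268702979−0.252866612)/0.033571 = 0.471728
  θ̈ = (θ̇'−θ̇)/dt = (-1.691616199−-1.630867778)/0.033571 = -1.809551
  sinθ=-0.088868, cosθ=0.996043
  F = (M+m)·ẍ + m·l·cosθ·θ̈ − m·l·sinθ·θ̇² = 1.054172 + -0.304025 − -0.039870 = 0.790017
step 3→4:
  ẍ = (ẋ'−ẋ)/dt = (0.125118206−0.268702979)/0.033571 = -4.277048
  θ̈ = (θ̇'−θ̇)/dt = (-1.563580127−-1.691616199)/0.033571 = 3.813889
  sinθ=-0.143241, cosθ=0.989688
  F = (M+m)·ẍ + m·l·cosθ·θ̈ − m·l·sinθ·θ̇² = -9.557940 + 0.636688 − -0.069140 = -8.852112
step 4→5:
  ẍ = (ẋ'−ẋ)/dt = (0.300684393−0.125118206)/0.033571 = 5.229698
  θ̈ = (θ̇'−θ̇)/dt = (-1.884102175−-1.563580127)/0.033571 = -9.547587
  sinθ=-0.199184, cosθ=0.979962
  F = (M+m)·ẍ + m·l·cosθ·θ̈ − m·l·sinθ·θ̇² = 11.686832 + -1.578204 − -0.082140 = 10.190768
step 5→6:
  ẍ = (ẋ'−ẋ)/dt = (0.373786434−0.300684393)/0.033571 = 2.177535
  θ̈ = (θ̇'−θ̇)/dt = (-2.090748569−-1.884102175)/0.033571 = -6.155503
  sinθ=-0.250325, cosθ=0.968162
  F = (M+m)·ẍ + m·l·cosθ·θ̈ − m·l·sinθ·θ̇² = 4.866149 + -1.005245 − -0.149890 = 4.010795
step 6→7:
  ẍ = (ẋ'−ẋ)/dt = (0.496989784−0.373786434)/0.033571 = 3.669934
  θ̈ = (θ̇'−θ̇)/dt = (-2.386826246−-2.090748569)/0.033571 = -8.819448
  sinθ=-0.311021, cosθ=0.950403
  F = (M+m)·ẍ + m·l·cosθ·θ̈ − m·l·sinθ·θ̇² = 8.201220 + -1.413870 − -0.229326 = 7.016676

F_0 = 14.601417 N
F_1 = -8.011146 N
F_2 = 0.790017 N
F_3 = -8.852112 N
F_4 = 10.190768 N
F_5 = 4.010795 N
F_6 = 7.016676 N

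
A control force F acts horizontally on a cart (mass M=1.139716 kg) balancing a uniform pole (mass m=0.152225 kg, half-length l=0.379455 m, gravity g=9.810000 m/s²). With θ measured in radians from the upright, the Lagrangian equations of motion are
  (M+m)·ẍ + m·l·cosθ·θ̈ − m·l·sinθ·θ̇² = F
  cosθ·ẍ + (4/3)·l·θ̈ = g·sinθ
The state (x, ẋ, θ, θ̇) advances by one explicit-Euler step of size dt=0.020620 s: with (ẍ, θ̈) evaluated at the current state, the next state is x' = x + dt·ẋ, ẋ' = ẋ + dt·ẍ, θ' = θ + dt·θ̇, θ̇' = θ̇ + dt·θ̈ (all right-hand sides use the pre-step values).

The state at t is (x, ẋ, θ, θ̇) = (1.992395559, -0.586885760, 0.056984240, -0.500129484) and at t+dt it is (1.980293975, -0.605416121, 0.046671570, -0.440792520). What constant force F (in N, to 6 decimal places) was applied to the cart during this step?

ẍ = (ẋ'−ẋ)/dt = (-0.605416121−-0.586885760)/0.020620 = -0.898660
θ̈ = (θ̇'−θ̇)/dt = (-0.440792520−-0.500129484)/0.020620 = 2.877641
sinθ=0.056953, cosθ=0.998377
F = (M+m)·ẍ + m·l·cosθ·θ̈ − m·l·sinθ·θ̇² = -1.161015 + 0.165950 − 0.000823 = -0.995888

F = -0.995888 N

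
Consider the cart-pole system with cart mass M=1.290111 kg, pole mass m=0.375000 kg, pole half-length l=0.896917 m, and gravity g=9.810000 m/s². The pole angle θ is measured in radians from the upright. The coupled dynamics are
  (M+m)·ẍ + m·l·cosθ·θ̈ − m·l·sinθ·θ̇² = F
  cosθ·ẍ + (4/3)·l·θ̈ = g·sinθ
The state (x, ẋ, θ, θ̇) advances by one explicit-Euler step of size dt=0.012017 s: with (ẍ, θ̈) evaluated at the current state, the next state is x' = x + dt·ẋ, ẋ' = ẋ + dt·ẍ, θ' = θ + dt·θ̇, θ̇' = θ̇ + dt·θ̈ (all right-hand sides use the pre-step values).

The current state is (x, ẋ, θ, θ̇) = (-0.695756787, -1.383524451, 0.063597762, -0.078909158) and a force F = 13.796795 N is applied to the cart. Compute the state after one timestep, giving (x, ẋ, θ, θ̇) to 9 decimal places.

sinθ=0.063554899, cosθ=0.997978344
temp = (F + m·l·θ̇²·sinθ)/(M+m) = (13.796795 + 0.000133103)/1.665111 = 8.285890912
θ̈ = (g·sinθ − cosθ·temp)/(l·(4/3 − m·cos²θ/(M+m))) = -7.686323952
ẍ = temp − m·l·θ̈·cosθ/(M+m) = 9.835350077
Euler: x'=-0.695756787+0.012017·-1.383524451=-0.712382600, ẋ'=-1.383524451+0.012017·9.835350077=-1.265333049
       θ'=0.063597762+0.012017·-0.078909158=0.062649511, θ̇'=-0.078909158+0.012017·-7.686323952=-0.171275713

(-0.712382600, -1.265333049, 0.062649511, -0.171275713)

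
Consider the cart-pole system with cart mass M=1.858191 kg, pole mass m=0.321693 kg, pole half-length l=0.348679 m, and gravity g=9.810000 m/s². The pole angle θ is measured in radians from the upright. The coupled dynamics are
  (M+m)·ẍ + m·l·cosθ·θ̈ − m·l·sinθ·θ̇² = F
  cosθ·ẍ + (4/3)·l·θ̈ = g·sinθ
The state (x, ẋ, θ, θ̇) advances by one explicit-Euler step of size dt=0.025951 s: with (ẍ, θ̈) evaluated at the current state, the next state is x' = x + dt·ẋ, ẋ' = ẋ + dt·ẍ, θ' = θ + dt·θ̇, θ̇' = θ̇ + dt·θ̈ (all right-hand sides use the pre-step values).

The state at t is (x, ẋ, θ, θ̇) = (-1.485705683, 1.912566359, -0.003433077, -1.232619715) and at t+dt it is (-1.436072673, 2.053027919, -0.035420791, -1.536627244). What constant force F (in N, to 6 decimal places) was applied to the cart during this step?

F = 10.485357 N

ẍ = (ẋ'−ẋ)/dt = (2.053027919−1.912566359)/0.025951 = 5.412568
θ̈ = (θ̇'−θ̇)/dt = (-1.536627244−-1.232619715)/0.025951 = -11.714675
sinθ=-0.003433, cosθ=0.999994
F = (M+m)·ẍ + m·l·cosθ·θ̈ − m·l·sinθ·θ̇² = 11.798771 + -1.313999 − -0.000585 = 10.485357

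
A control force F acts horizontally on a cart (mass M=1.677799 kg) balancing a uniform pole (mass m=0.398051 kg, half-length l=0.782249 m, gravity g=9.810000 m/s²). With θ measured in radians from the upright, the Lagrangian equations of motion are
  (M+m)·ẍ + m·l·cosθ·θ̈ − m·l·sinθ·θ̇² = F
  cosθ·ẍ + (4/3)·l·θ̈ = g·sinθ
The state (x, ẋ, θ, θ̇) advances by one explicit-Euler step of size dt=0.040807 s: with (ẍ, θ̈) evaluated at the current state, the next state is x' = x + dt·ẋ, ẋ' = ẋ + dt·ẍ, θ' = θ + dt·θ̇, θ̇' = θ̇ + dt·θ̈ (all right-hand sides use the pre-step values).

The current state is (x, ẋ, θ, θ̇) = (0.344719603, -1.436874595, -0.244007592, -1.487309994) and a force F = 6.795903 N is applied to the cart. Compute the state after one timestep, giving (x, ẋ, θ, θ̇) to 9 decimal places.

sinθ=-0.241593433, cosθ=0.970377562
temp = (F + m·l·θ̇²·sinθ)/(M+m) = (6.795903 + -0.166407101)/2.075850 = 3.193629549
θ̈ = (g·sinθ − cosθ·temp)/(l·(4/3 − m·cos²θ/(M+m))) = -6.064905193
ẍ = temp − m·l·θ̈·cosθ/(M+m) = 4.076409639
Euler: x'=0.344719603+0.040807·-1.436874595=0.286085061, ẋ'=-1.436874595+0.040807·4.076409639=-1.270528547
       θ'=-0.244007592+0.040807·-1.487309994=-0.304700251, θ̇'=-1.487309994+0.040807·-6.064905193=-1.734800580

(0.286085061, -1.270528547, -0.304700251, -1.734800580)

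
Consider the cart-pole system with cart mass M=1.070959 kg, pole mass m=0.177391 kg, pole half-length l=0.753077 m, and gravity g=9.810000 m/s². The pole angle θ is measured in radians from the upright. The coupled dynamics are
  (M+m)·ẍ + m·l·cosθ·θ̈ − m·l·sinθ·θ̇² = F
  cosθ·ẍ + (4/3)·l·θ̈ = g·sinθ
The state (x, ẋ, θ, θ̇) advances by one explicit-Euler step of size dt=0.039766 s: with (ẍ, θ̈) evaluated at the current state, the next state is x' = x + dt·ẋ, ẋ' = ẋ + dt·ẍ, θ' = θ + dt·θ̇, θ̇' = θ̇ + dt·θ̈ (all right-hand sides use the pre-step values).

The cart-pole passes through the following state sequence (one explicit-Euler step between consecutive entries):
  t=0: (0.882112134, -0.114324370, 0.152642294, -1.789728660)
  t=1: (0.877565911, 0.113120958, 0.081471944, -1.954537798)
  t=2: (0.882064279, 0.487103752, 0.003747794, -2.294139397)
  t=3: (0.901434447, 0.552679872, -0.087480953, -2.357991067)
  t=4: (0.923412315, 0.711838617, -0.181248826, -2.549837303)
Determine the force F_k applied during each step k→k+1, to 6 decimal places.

step 0→1:
  ẍ = (ẋ'−ẋ)/dt = (0.113120958−-0.114324370)/0.039766 = 5.719593
  θ̈ = (θ̇'−θ̇)/dt = (-1.954537798−-1.789728660)/0.039766 = -4.144474
  sinθ=0.152050, cosθ=0.988373
  F = (M+m)·ẍ + m·l·cosθ·θ̈ − m·l·sinθ·θ̇² = 7.140054 + -0.547219 − 0.065063 = 6.527772
step 1→2:
  ẍ = (ẋ'−ẋ)/dt = (0.487103752−0.113120958)/0.039766 = 9.404587
  θ̈ = (θ̇'−θ̇)/dt = (-2.294139397−-1.954537798)/0.039766 = -8.539999
  sinθ=0.081382, cosθ=0.996683
  F = (M+m)·ẍ + m·l·cosθ·θ̈ − m·l·sinθ·θ̇² = 11.740216 + -1.137066 − 0.041532 = 10.561617
step 2→3:
  ẍ = (ẋ'−ẋ)/dt = (0.552679872−0.487103752)/0.039766 = 1.649050
  θ̈ = (θ̇'−θ̇)/dt = (-2.357991067−-2.294139397)/0.039766 = -1.605685
  sinθ=0.003748, cosθ=0.999993
  F = (M+m)·ẍ + m·l·cosθ·θ̈ − m·l·sinθ·θ̇² = 2.058592 + -0.214500 − 0.002635 = 1.841456
step 3→4:
  ẍ = (ẋ'−ẋ)/dt = (0.711838617−0.552679872)/0.039766 = 4.002383
  θ̈ = (θ̇'−θ̇)/dt = (-2.549837303−-2.357991067)/0.039766 = -4.824379
  sinθ=-0.087369, cosθ=0.996176
  F = (M+m)·ẍ + m·l·cosθ·θ̈ − m·l·sinθ·θ̇² = 4.996374 + -0.642020 − -0.064896 = 4.419250

F_0 = 6.527772 N
F_1 = 10.561617 N
F_2 = 1.841456 N
F_3 = 4.419250 N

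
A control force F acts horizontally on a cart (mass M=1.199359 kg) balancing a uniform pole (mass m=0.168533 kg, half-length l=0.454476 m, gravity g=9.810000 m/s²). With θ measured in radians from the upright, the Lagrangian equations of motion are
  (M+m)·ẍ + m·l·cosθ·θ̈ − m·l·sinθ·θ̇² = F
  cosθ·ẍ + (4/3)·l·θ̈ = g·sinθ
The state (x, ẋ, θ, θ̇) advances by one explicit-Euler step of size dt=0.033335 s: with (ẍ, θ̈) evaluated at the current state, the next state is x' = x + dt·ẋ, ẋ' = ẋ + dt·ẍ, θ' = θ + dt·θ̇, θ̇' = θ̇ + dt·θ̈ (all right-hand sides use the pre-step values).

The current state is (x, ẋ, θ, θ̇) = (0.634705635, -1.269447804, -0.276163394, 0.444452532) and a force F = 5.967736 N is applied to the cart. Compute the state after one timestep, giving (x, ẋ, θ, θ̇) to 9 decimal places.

sinθ=-0.272666433, cosθ=0.962108630
temp = (F + m·l·θ̇²·sinθ)/(M+m) = (5.967736 + -0.004125517)/1.367892 = 4.359708576
θ̈ = (g·sinθ − cosθ·temp)/(l·(4/3 − m·cos²θ/(M+m))) = -12.396528273
ẍ = temp − m·l·θ̈·cosθ/(M+m) = 5.027542201
Euler: x'=0.634705635+0.033335·-1.269447804=0.592388592, ẋ'=-1.269447804+0.033335·5.027542201=-1.101854685
       θ'=-0.276163394+0.033335·0.444452532=-0.261347569, θ̇'=0.444452532+0.033335·-12.396528273=0.031214262

(0.592388592, -1.101854685, -0.261347569, 0.031214262)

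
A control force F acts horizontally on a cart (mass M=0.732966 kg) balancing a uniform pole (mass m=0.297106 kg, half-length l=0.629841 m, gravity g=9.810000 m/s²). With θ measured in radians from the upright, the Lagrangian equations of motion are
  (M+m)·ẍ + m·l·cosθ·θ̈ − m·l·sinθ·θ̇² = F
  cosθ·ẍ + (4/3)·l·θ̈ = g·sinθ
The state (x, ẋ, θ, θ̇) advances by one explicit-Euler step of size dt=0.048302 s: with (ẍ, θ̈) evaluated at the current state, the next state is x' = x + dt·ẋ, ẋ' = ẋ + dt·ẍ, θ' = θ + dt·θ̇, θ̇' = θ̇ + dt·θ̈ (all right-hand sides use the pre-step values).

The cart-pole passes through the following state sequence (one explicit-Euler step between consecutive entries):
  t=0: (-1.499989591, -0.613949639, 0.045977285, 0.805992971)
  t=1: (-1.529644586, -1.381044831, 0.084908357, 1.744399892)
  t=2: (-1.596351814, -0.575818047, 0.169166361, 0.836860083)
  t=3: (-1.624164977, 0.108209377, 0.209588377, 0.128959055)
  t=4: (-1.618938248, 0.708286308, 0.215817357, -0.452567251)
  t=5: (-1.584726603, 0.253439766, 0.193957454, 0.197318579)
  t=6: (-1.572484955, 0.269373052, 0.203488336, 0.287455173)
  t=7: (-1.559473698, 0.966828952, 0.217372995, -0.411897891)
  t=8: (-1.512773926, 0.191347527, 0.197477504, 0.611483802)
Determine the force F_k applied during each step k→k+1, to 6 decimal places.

F_0 = -12.732704 N
F_1 = 13.620416 N
F_2 = 11.861900 N
F_3 = 10.592766 N
F_4 = -7.248758 N
F_5 = 0.681039 N
F_6 = 12.217080 N
F_7 = -12.673059 N

step 0→1:
  ẍ = (ẋ'−ẋ)/dt = (-1.381044831−-0.613949639)/0.048302 = -15.881230
  θ̈ = (θ̇'−θ̇)/dt = (1.744399892−0.805992971)/0.048302 = 19.427910
  sinθ=0.045961, cosθ=0.998943
  F = (M+m)·ẍ + m·l·cosθ·θ̈ − m·l·sinθ·θ̇² = -16.358811 + 3.631694 − 0.005587 = -12.732704
step 1→2:
  ẍ = (ẋ'−ẋ)/dt = (-0.575818047−-1.381044831)/0.048302 = 16.670672
  θ̈ = (θ̇'−θ̇)/dt = (0.836860083−1.744399892)/0.048302 = -18.788866
  sinθ=0.084806, cosθ=0.996397
  F = (M+m)·ẍ + m·l·cosθ·θ̈ − m·l·sinθ·θ̇² = 17.171992 + -3.503285 − 0.048291 = 13.620416
step 2→3:
  ẍ = (ẋ'−ẋ)/dt = (0.108209377−-0.575818047)/0.048302 = 14.161472
  θ̈ = (θ̇'−θ̇)/dt = (0.128959055−0.836860083)/0.048302 = -14.655729
  sinθ=0.168361, cosθ=0.985725
  F = (M+m)·ẍ + m·l·cosθ·θ̈ − m·l·sinθ·θ̇² = 14.587336 + -2.703372 − 0.022064 = 11.861900
step 3→4:
  ẍ = (ẋ'−ẋ)/dt = (0.708286308−0.108209377)/0.048302 = 12.423439
  θ̈ = (θ̇'−θ̇)/dt = (-0.452567251−0.128959055)/0.048302 = -12.039384
  sinθ=0.208057, cosθ=0.978117
  F = (M+m)·ẍ + m·l·cosθ·θ̈ − m·l·sinθ·θ̇² = 12.797036 + -2.203623 − 0.000647 = 10.592766
step 4→5:
  ẍ = (ẋ'−ẋ)/dt = (0.253439766−0.708286308)/0.048302 = -9.416723
  θ̈ = (θ̇'−θ̇)/dt = (0.197318579−-0.452567251)/0.048302 = 13.454636
  sinθ=0.214146, cosθ=0.976802
  F = (M+m)·ẍ + m·l·cosθ·θ̈ − m·l·sinθ·θ̇² = -9.699902 + 2.459352 − 0.008208 = -7.248758
step 5→6:
  ẍ = (ẋ'−ẋ)/dt = (0.269373052−0.253439766)/0.048302 = 0.329868
  θ̈ = (θ̇'−θ̇)/dt = (0.287455173−0.197318579)/0.048302 = 1.866105
  sinθ=0.192744, cosθ=0.981249
  F = (M+m)·ẍ + m·l·cosθ·θ̈ − m·l·sinθ·θ̇² = 0.339788 + 0.342655 − 0.001404 = 0.681039
step 6→7:
  ẍ = (ẋ'−ẋ)/dt = (0.966828952−0.269373052)/0.048302 = 14.439483
  θ̈ = (θ̇'−θ̇)/dt = (-0.411897891−0.287455173)/0.048302 = -14.478760
  sinθ=0.202087, cosθ=0.979368
  F = (M+m)·ẍ + m·l·cosθ·θ̈ − m·l·sinθ·θ̇² = 14.873707 + -2.653502 − 0.003125 = 12.217080
step 7→8:
  ẍ = (ẋ'−ẋ)/dt = (0.191347527−0.966828952)/0.048302 = -16.054851
  θ̈ = (θ̇'−θ̇)/dt = (0.611483802−-0.411897891)/0.048302 = 21.187149
  sinθ=0.215665, cosθ=0.976467
  F = (M+m)·ẍ + m·l·cosθ·θ̈ − m·l·sinθ·θ̇² = -16.537653 + 3.871441 − 0.006847 = -12.673059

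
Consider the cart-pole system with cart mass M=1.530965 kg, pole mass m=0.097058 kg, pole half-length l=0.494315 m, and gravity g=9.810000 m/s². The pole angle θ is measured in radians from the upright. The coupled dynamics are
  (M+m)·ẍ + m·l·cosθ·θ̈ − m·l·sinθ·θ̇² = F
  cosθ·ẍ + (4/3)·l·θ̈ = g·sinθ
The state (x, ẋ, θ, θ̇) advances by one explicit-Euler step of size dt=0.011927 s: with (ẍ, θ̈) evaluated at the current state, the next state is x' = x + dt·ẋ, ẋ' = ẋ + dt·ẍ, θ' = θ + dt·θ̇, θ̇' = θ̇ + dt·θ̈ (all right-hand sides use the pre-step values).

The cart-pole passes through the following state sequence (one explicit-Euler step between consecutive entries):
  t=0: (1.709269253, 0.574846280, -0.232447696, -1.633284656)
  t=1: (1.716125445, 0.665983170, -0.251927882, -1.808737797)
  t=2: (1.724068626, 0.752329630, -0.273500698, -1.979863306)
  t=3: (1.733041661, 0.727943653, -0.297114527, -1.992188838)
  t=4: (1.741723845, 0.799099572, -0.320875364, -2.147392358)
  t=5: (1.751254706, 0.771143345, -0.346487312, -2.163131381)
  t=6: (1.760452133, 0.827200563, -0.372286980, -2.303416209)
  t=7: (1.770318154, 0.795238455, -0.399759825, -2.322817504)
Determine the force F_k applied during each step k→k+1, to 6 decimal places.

F_0 = 11.782781 N
F_1 = 11.158691 N
F_2 = -3.325601 N
F_3 = 9.171491 N
F_4 = -3.806298 N
F_5 = 7.197218 N
F_6 = -4.342898 N

step 0→1:
  ẍ = (ẋ'−ẋ)/dt = (0.665983170−0.574846280)/0.011927 = 7.641225
  θ̈ = (θ̇'−θ̇)/dt = (-1.808737797−-1.633284656)/0.011927 = -14.710584
  sinθ=-0.230360, cosθ=0.973105
  F = (M+m)·ẍ + m·l·cosθ·θ̈ − m·l·sinθ·θ̇² = 12.440090 + -0.686792 − -0.029483 = 11.782781
step 1→2:
  ẍ = (ẋ'−ẋ)/dt = (0.752329630−0.665983170)/0.011927 = 7.239579
  θ̈ = (θ̇'−θ̇)/dt = (-1.979863306−-1.808737797)/0.011927 = -14.347741
  sinθ=-0.249271, cosθ=0.968434
  F = (M+m)·ẍ + m·l·cosθ·θ̈ − m·l·sinθ·θ̇² = 11.786201 + -0.666636 − -0.039125 = 11.158691
step 2→3:
  ẍ = (ẋ'−ẋ)/dt = (0.727943653−0.752329630)/0.011927 = -2.044603
  θ̈ = (θ̇'−θ̇)/dt = (-1.992188838−-1.979863306)/0.011927 = -1.033414
  sinθ=-0.270104, cosθ=0.962831
  F = (M+m)·ẍ + m·l·cosθ·θ̈ − m·l·sinθ·θ̇² = -3.328660 + -0.047738 − -0.050797 = -3.325601
step 3→4:
  ẍ = (ẋ'−ẋ)/dt = (0.799099572−0.727943653)/0.011927 = 5.965953
  θ̈ = (θ̇'−θ̇)/dt = (-2.147392358−-1.992188838)/0.011927 = -13.012788
  sinθ=-0.292762, cosθ=0.956185
  F = (M+m)·ẍ + m·l·cosθ·θ̈ − m·l·sinθ·θ̇² = 9.712708 + -0.596963 − -0.055746 = 9.171491
step 4→5:
  ẍ = (ẋ'−ẋ)/dt = (0.771143345−0.799099572)/0.011927 = -2.343945
  θ̈ = (θ̇'−θ̇)/dt = (-2.163131381−-2.147392358)/0.011927 = -1.319613
  sinθ=-0.315397, cosθ=0.948960
  F = (M+m)·ẍ + m·l·cosθ·θ̈ − m·l·sinθ·θ̇² = -3.815996 + -0.060080 − -0.069778 = -3.806298
step 5→6:
  ẍ = (ẋ'−ẋ)/dt = (0.827200563−0.771143345)/0.011927 = 4.700027
  θ̈ = (θ̇'−θ̇)/dt = (-2.303416209−-2.163131381)/0.011927 = -11.761954
  sinθ=-0.339596, cosθ=0.940571
  F = (M+m)·ẍ + m·l·cosθ·θ̈ − m·l·sinθ·θ̇² = 7.651751 + -0.530770 − -0.076237 = 7.197218
step 6→7:
  ẍ = (ẋ'−ẋ)/dt = (0.795238455−0.827200563)/0.011927 = -2.679811
  θ̈ = (θ̇'−θ̇)/dt = (-2.322817504−-2.303416209)/0.011927 = -1.626670
  sinθ=-0.363747, cosθ=0.931498
  F = (M+m)·ẍ + m·l·cosθ·θ̈ − m·l·sinθ·θ̇² = -4.362794 + -0.072697 − -0.092593 = -4.342898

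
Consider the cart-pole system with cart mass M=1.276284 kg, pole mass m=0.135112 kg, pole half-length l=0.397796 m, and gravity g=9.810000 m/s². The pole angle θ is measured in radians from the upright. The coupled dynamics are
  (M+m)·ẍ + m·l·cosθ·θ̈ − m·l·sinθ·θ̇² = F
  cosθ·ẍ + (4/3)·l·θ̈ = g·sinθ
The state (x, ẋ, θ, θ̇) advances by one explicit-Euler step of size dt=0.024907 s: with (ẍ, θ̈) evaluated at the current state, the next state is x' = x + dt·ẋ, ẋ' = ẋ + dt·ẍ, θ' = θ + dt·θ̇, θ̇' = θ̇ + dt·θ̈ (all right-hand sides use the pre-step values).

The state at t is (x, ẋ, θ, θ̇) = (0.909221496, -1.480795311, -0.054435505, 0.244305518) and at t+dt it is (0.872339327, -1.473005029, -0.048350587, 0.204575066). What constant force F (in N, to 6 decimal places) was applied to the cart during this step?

ẍ = (ẋ'−ẋ)/dt = (-1.473005029−-1.480795311)/0.024907 = 0.312775
θ̈ = (θ̇'−θ̇)/dt = (0.204575066−0.244305518)/0.024907 = -1.595152
sinθ=-0.054409, cosθ=0.998519
F = (M+m)·ẍ + m·l·cosθ·θ̈ − m·l·sinθ·θ̇² = 0.441449 + -0.085608 − -0.000175 = 0.356016

F = 0.356016 N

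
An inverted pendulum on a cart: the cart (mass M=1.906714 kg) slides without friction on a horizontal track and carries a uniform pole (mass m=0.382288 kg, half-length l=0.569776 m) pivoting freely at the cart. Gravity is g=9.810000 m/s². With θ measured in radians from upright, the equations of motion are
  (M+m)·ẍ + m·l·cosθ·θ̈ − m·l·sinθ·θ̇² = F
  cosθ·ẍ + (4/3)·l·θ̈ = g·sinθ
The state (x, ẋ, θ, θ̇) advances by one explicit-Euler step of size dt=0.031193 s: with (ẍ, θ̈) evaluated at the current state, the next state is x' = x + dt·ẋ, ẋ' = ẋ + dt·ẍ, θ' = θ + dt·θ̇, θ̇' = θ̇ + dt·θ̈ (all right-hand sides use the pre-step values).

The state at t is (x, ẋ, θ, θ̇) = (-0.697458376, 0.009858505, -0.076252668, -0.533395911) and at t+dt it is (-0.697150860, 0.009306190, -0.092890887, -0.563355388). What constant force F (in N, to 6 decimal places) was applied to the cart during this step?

ẍ = (ẋ'−ẋ)/dt = (0.009306190−0.009858505)/0.031193 = -0.017706
θ̈ = (θ̇'−θ̇)/dt = (-0.563355388−-0.533395911)/0.031193 = -0.960455
sinθ=-0.076179, cosθ=0.997094
F = (M+m)·ẍ + m·l·cosθ·θ̈ − m·l·sinθ·θ̇² = -0.040530 + -0.208597 − -0.004721 = -0.244406

F = -0.244406 N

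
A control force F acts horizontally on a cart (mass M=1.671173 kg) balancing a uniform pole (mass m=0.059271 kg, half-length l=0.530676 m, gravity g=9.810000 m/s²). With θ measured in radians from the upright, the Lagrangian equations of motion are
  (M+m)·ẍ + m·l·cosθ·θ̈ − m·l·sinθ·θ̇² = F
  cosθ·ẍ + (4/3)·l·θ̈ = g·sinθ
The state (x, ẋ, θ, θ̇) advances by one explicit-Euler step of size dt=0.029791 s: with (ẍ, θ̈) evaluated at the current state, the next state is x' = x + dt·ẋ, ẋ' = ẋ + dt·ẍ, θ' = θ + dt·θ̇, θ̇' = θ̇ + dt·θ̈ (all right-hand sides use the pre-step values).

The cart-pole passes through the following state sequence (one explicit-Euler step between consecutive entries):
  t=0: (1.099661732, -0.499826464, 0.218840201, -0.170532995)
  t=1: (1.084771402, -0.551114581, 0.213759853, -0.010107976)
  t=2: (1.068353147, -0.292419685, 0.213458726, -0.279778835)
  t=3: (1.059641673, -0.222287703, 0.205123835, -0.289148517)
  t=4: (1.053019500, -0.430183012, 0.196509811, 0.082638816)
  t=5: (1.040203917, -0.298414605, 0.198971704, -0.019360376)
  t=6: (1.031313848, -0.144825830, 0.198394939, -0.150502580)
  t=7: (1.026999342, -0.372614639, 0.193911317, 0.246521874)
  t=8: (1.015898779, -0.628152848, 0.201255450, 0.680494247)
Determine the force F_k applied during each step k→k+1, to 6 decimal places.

F_0 = -2.813988 N
F_1 = 14.748344 N
F_2 = 4.063506 N
F_3 = -11.692062 N
F_4 = 7.548256 N
F_5 = 8.785646 N
F_6 = -12.820551 N
F_7 = -14.393989 N

step 0→1:
  ẍ = (ẋ'−ẋ)/dt = (-0.551114581−-0.499826464)/0.029791 = -1.721598
  θ̈ = (θ̇'−θ̇)/dt = (-0.010107976−-0.170532995)/0.029791 = 5.385016
  sinθ=0.217098, cosθ=0.976150
  F = (M+m)·ẍ + m·l·cosθ·θ̈ − m·l·sinθ·θ̇² = -2.979128 + 0.165339 − 0.000199 = -2.813988
step 1→2:
  ẍ = (ẋ'−ẋ)/dt = (-0.292419685−-0.551114581)/0.029791 = 8.683659
  θ̈ = (θ̇'−θ̇)/dt = (-0.279778835−-0.010107976)/0.029791 = -9.052092
  sinθ=0.212136, cosθ=0.977240
  F = (M+m)·ẍ + m·l·cosθ·θ̈ − m·l·sinθ·θ̇² = 15.026586 + -0.278242 − 0.000001 = 14.748344
step 2→3:
  ẍ = (ẋ'−ẋ)/dt = (-0.222287703−-0.292419685)/0.029791 = 2.354133
  θ̈ = (θ̇'−θ̇)/dt = (-0.289148517−-0.279778835)/0.029791 = -0.314514
  sinθ=0.211841, cosθ=0.977304
  F = (M+m)·ẍ + m·l·cosθ·θ̈ − m·l·sinθ·θ̇² = 4.073696 + -0.009668 − 0.000522 = 4.063506
step 3→4:
  ẍ = (ẋ'−ẋ)/dt = (-0.430183012−-0.222287703)/0.029791 = -6.978460
  θ̈ = (θ̇'−θ̇)/dt = (0.082638816−-0.289148517)/0.029791 = 12.479854
  sinθ=0.203688, cosθ=0.979036
  F = (M+m)·ẍ + m·l·cosθ·θ̈ − m·l·sinθ·θ̇² = -12.075835 + 0.384308 − 0.000536 = -11.692062
step 4→5:
  ẍ = (ẋ'−ẋ)/dt = (-0.298414605−-0.430183012)/0.029791 = 4.423094
  θ̈ = (θ̇'−θ̇)/dt = (-0.019360376−0.082638816)/0.029791 = -3.423826
  sinθ=0.195248, cosθ=0.980754
  F = (M+m)·ẍ + m·l·cosθ·θ̈ − m·l·sinθ·θ̇² = 7.653917 + -0.105619 − 0.000042 = 7.548256
step 5→6:
  ẍ = (ẋ'−ẋ)/dt = (-0.144825830−-0.298414605)/0.029791 = 5.155543
  θ̈ = (θ̇'−θ̇)/dt = (-0.150502580−-0.019360376)/0.029791 = -4.402075
  sinθ=0.197661, cosθ=0.980270
  F = (M+m)·ẍ + m·l·cosθ·θ̈ − m·l·sinθ·θ̇² = 8.921378 + -0.135730 − 0.000002 = 8.785646
step 6→7:
  ẍ = (ẋ'−ẋ)/dt = (-0.372614639−-0.144825830)/0.029791 = -7.646229
  θ̈ = (θ̇'−θ̇)/dt = (0.246521874−-0.150502580)/0.029791 = 13.326993
  sinθ=0.197096, cosθ=0.980384
  F = (M+m)·ẍ + m·l·cosθ·θ̈ − m·l·sinθ·θ̇² = -13.231371 + 0.410961 − 0.000140 = -12.820551
step 7→8:
  ẍ = (ẋ'−ẋ)/dt = (-0.628152848−-0.372614639)/0.029791 = -8.577698
  θ̈ = (θ̇'−θ̇)/dt = (0.680494247−0.246521874)/0.029791 = 14.567231
  sinθ=0.192698, cosθ=0.981258
  F = (M+m)·ẍ + m·l·cosθ·θ̈ − m·l·sinθ·θ̇² = -14.843226 + 0.449606 − 0.000368 = -14.393989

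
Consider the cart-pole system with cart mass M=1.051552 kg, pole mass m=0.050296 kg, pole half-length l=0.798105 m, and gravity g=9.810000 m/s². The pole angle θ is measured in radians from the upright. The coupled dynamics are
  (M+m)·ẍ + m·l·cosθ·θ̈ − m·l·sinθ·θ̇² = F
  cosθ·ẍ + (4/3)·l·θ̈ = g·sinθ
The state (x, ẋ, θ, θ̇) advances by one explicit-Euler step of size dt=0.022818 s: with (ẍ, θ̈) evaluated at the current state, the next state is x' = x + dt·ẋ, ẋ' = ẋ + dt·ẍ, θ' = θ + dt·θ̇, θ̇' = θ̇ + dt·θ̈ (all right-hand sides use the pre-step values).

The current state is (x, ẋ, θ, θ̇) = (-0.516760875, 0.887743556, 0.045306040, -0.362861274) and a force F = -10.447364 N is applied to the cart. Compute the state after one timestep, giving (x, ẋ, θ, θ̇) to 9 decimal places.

(-0.496504343, 0.663383692, 0.037026271, -0.142713849)

sinθ=0.045290542, cosθ=0.998973857
temp = (F + m·l·θ̇²·sinθ)/(M+m) = (-10.447364 + 0.000239377)/1.101848 = -9.481457173
θ̈ = (g·sinθ − cosθ·temp)/(l·(4/3 − m·cos²θ/(M+m))) = 9.647971990
ẍ = temp − m·l·θ̈·cosθ/(M+m) = -9.832582331
Euler: x'=-0.516760875+0.022818·0.887743556=-0.496504343, ẋ'=0.887743556+0.022818·-9.832582331=0.663383692
       θ'=0.045306040+0.022818·-0.362861274=0.037026271, θ̇'=-0.362861274+0.022818·9.647971990=-0.142713849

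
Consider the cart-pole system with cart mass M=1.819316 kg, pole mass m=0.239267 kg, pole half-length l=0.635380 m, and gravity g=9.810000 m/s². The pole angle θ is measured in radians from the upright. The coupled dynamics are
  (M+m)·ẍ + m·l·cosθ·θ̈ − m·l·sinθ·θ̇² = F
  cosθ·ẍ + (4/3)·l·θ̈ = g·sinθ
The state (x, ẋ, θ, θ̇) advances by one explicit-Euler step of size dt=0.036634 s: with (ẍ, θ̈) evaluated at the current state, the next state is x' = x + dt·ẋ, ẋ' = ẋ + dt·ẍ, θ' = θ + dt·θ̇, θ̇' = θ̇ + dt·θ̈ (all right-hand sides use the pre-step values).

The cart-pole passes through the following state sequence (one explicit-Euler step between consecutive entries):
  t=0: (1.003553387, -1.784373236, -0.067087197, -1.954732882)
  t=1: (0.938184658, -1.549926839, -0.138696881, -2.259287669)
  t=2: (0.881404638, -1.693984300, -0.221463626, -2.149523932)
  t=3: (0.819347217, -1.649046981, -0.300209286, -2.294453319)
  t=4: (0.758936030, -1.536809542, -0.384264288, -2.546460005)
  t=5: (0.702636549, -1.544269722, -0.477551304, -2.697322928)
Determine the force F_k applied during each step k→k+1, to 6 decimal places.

F_0 = 11.952230 N
F_1 = -7.536643 N
F_2 = 2.092721 N
F_3 = 5.544646 N
F_4 = -0.630059 N

step 0→1:
  ẍ = (ẋ'−ẋ)/dt = (-1.549926839−-1.784373236)/0.036634 = 6.399694
  θ̈ = (θ̇'−θ̇)/dt = (-2.259287669−-1.954732882)/0.036634 = -8.313446
  sinθ=-0.067037, cosθ=0.997750
  F = (M+m)·ẍ + m·l·cosθ·θ̈ − m·l·sinθ·θ̇² = 13.174302 + -1.261012 − -0.038941 = 11.952230
step 1→2:
  ẍ = (ẋ'−ẋ)/dt = (-1.693984300−-1.549926839)/0.036634 = -3.932343
  θ̈ = (θ̇'−θ̇)/dt = (-2.149523932−-2.259287669)/0.036634 = 2.996226
  sinθ=-0.138253, cosθ=0.990397
  F = (M+m)·ẍ + m·l·cosθ·θ̈ − m·l·sinθ·θ̇² = -8.095055 + 0.451128 − -0.107283 = -7.536643
step 2→3:
  ẍ = (ẋ'−ẋ)/dt = (-1.649046981−-1.693984300)/0.036634 = 1.226656
  θ̈ = (θ̇'−θ̇)/dt = (-2.294453319−-2.149523932)/0.036634 = -3.956144
  sinθ=-0.219658, cosθ=0.975577
  F = (M+m)·ẍ + m·l·cosθ·θ̈ − m·l·sinθ·θ̇² = 2.525173 + -0.586746 − -0.154293 = 2.092721
step 3→4:
  ẍ = (ẋ'−ẋ)/dt = (-1.536809542−-1.649046981)/0.036634 = 3.063751
  θ̈ = (θ̇'−θ̇)/dt = (-2.546460005−-2.294453319)/0.036634 = -6.879038
  sinθ=-0.295720, cosθ=0.955275
  F = (M+m)·ẍ + m·l·cosθ·θ̈ − m·l·sinθ·θ̇² = 6.306985 + -0.999016 − -0.236677 = 5.544646
step 4→5:
  ẍ = (ẋ'−ẋ)/dt = (-1.544269722−-1.536809542)/0.036634 = -0.203641
  θ̈ = (θ̇'−θ̇)/dt = (-2.697322928−-2.546460005)/0.036634 = -4.118112
  sinθ=-0.374877, cosθ=0.927074
  F = (M+m)·ẍ + m·l·cosθ·θ̈ − m·l·sinθ·θ̇² = -0.419212 + -0.580402 − -0.369555 = -0.630059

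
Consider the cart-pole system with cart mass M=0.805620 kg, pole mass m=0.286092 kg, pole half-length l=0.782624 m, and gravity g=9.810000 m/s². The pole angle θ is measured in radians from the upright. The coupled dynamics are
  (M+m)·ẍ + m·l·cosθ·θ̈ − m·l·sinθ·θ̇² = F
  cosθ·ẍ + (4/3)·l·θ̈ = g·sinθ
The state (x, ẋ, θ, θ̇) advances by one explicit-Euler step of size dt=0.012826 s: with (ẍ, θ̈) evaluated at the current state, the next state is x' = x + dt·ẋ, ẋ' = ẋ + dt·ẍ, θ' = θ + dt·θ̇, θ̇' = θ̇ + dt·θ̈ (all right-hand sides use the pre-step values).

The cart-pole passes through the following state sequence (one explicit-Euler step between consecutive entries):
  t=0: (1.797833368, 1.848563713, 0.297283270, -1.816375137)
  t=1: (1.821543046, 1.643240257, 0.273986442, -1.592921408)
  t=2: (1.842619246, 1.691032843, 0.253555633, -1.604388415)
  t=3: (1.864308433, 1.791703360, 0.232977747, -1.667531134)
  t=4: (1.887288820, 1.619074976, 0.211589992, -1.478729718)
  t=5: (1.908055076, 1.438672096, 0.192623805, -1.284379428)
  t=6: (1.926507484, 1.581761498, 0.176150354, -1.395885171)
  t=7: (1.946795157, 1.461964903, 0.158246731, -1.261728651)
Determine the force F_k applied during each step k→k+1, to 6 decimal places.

F_0 = -13.963214 N
F_1 = 3.721535 N
F_2 = 7.357176 N
F_3 = -11.630524 N
F_4 = -12.141100 N
F_5 = 10.198102 N
F_6 = -7.967473 N

step 0→1:
  ẍ = (ẋ'−ẋ)/dt = (1.643240257−1.848563713)/0.012826 = -16.008378
  θ̈ = (θ̇'−θ̇)/dt = (-1.592921408−-1.816375137)/0.012826 = 17.421934
  sinθ=0.292924, cosθ=0.956136
  F = (M+m)·ẍ + m·l·cosθ·θ̈ − m·l·sinθ·θ̇² = -17.476538 + 3.729708 − 0.216384 = -13.963214
step 1→2:
  ẍ = (ẋ'−ẋ)/dt = (1.691032843−1.643240257)/0.012826 = 3.726227
  θ̈ = (θ̇'−θ̇)/dt = (-1.604388415−-1.592921408)/0.012826 = -0.894044
  sinθ=0.270571, cosθ=0.962700
  F = (M+m)·ẍ + m·l·cosθ·θ̈ − m·l·sinθ·θ̇² = 4.067967 + -0.192712 − 0.153720 = 3.721535
step 2→3:
  ẍ = (ẋ'−ẋ)/dt = (1.791703360−1.691032843)/0.012826 = 7.848941
  θ̈ = (θ̇'−θ̇)/dt = (-1.667531134−-1.604388415)/0.012826 = -4.923025
  sinθ=0.250847, cosθ=0.968027
  F = (M+m)·ẍ + m·l·cosθ·θ̈ − m·l·sinθ·θ̇² = 8.568783 + -1.067034 − 0.144573 = 7.357176
step 3→4:
  ẍ = (ẋ'−ẋ)/dt = (1.619074976−1.791703360)/0.012826 = -13.459253
  θ̈ = (θ̇'−θ̇)/dt = (-1.478729718−-1.667531134)/0.012826 = 14.720210
  sinθ=0.230876, cosθ=0.972983
  F = (M+m)·ẍ + m·l·cosθ·θ̈ − m·l·sinθ·θ̇² = -14.693628 + 3.206847 − 0.143743 = -11.630524
step 4→5:
  ẍ = (ẋ'−ẋ)/dt = (1.438672096−1.619074976)/0.012826 = -14.065405
  θ̈ = (θ̇'−θ̇)/dt = (-1.284379428−-1.478729718)/0.012826 = 15.152837
  sinθ=0.210015, cosθ=0.977698
  F = (M+m)·ẍ + m·l·cosθ·θ̈ − m·l·sinθ·θ̇² = -15.355371 + 3.317093 − 0.102822 = -12.141100
step 5→6:
  ẍ = (ẋ'−ẋ)/dt = (1.581761498−1.438672096)/0.012826 = 11.156199
  θ̈ = (θ̇'−θ̇)/dt = (-1.395885171−-1.284379428)/0.012826 = -8.693727
  sinθ=0.191435, cosθ=0.981505
  F = (M+m)·ẍ + m·l·cosθ·θ̈ − m·l·sinθ·θ̇² = 12.179356 + -1.910546 − 0.070708 = 10.198102
step 6→7:
  ẍ = (ẋ'−ẋ)/dt = (1.461964903−1.581761498)/0.012826 = -9.340137
  θ̈ = (θ̇'−θ̇)/dt = (-1.261728651−-1.395885171)/0.012826 = 10.459732
  sinθ=0.175241, cosθ=0.984526
  F = (M+m)·ẍ + m·l·cosθ·θ̈ − m·l·sinθ·θ̇² = -10.196739 + 2.305719 − 0.076453 = -7.967473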